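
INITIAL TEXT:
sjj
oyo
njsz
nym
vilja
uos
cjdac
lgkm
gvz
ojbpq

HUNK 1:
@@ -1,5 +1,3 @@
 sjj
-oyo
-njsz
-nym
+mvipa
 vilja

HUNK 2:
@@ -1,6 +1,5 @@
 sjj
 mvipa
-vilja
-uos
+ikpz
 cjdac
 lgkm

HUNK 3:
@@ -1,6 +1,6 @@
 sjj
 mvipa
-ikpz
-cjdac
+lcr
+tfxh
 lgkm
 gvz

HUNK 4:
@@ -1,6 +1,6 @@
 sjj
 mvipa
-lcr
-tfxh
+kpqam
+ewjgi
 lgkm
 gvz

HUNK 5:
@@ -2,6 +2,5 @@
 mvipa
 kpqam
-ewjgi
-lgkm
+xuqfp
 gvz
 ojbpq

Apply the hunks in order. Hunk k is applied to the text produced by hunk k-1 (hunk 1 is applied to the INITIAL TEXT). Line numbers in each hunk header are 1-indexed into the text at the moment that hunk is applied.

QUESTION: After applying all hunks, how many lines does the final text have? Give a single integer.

Hunk 1: at line 1 remove [oyo,njsz,nym] add [mvipa] -> 8 lines: sjj mvipa vilja uos cjdac lgkm gvz ojbpq
Hunk 2: at line 1 remove [vilja,uos] add [ikpz] -> 7 lines: sjj mvipa ikpz cjdac lgkm gvz ojbpq
Hunk 3: at line 1 remove [ikpz,cjdac] add [lcr,tfxh] -> 7 lines: sjj mvipa lcr tfxh lgkm gvz ojbpq
Hunk 4: at line 1 remove [lcr,tfxh] add [kpqam,ewjgi] -> 7 lines: sjj mvipa kpqam ewjgi lgkm gvz ojbpq
Hunk 5: at line 2 remove [ewjgi,lgkm] add [xuqfp] -> 6 lines: sjj mvipa kpqam xuqfp gvz ojbpq
Final line count: 6

Answer: 6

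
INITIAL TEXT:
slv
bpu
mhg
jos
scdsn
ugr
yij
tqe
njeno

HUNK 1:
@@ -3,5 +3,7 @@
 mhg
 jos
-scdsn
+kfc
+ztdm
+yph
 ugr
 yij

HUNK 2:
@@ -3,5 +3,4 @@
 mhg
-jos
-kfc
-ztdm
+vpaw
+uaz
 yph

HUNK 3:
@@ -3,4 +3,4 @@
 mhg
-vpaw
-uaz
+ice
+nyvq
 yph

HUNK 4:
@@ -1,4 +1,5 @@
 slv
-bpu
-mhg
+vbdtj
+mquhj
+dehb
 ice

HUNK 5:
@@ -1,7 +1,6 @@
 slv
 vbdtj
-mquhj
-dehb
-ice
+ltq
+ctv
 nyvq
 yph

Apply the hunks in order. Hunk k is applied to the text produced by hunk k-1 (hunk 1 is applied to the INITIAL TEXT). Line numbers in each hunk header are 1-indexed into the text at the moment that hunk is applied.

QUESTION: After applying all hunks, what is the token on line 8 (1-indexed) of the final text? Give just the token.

Answer: yij

Derivation:
Hunk 1: at line 3 remove [scdsn] add [kfc,ztdm,yph] -> 11 lines: slv bpu mhg jos kfc ztdm yph ugr yij tqe njeno
Hunk 2: at line 3 remove [jos,kfc,ztdm] add [vpaw,uaz] -> 10 lines: slv bpu mhg vpaw uaz yph ugr yij tqe njeno
Hunk 3: at line 3 remove [vpaw,uaz] add [ice,nyvq] -> 10 lines: slv bpu mhg ice nyvq yph ugr yij tqe njeno
Hunk 4: at line 1 remove [bpu,mhg] add [vbdtj,mquhj,dehb] -> 11 lines: slv vbdtj mquhj dehb ice nyvq yph ugr yij tqe njeno
Hunk 5: at line 1 remove [mquhj,dehb,ice] add [ltq,ctv] -> 10 lines: slv vbdtj ltq ctv nyvq yph ugr yij tqe njeno
Final line 8: yij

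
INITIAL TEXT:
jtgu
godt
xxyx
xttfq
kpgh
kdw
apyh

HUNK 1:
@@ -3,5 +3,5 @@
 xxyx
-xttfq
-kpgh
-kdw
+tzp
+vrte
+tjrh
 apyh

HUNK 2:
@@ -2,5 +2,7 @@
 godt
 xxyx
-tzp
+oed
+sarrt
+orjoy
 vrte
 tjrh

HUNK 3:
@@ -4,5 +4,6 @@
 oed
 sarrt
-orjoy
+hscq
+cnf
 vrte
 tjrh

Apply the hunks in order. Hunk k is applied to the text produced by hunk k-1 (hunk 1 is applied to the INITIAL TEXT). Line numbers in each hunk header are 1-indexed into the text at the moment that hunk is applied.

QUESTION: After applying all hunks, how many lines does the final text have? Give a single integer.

Hunk 1: at line 3 remove [xttfq,kpgh,kdw] add [tzp,vrte,tjrh] -> 7 lines: jtgu godt xxyx tzp vrte tjrh apyh
Hunk 2: at line 2 remove [tzp] add [oed,sarrt,orjoy] -> 9 lines: jtgu godt xxyx oed sarrt orjoy vrte tjrh apyh
Hunk 3: at line 4 remove [orjoy] add [hscq,cnf] -> 10 lines: jtgu godt xxyx oed sarrt hscq cnf vrte tjrh apyh
Final line count: 10

Answer: 10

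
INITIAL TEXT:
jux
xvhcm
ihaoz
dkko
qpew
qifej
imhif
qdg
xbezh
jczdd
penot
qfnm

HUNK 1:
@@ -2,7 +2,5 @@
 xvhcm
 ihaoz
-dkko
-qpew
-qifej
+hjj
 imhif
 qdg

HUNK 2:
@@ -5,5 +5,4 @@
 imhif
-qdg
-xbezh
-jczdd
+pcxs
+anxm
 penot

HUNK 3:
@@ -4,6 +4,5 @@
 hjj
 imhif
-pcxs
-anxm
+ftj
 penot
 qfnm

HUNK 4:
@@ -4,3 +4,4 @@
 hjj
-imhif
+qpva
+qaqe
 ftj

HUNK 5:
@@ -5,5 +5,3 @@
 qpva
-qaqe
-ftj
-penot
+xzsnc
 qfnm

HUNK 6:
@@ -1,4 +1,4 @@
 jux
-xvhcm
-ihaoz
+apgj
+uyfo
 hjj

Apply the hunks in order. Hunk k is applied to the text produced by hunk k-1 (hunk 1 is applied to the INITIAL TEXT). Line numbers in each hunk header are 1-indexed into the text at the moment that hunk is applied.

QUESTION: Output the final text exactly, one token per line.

Answer: jux
apgj
uyfo
hjj
qpva
xzsnc
qfnm

Derivation:
Hunk 1: at line 2 remove [dkko,qpew,qifej] add [hjj] -> 10 lines: jux xvhcm ihaoz hjj imhif qdg xbezh jczdd penot qfnm
Hunk 2: at line 5 remove [qdg,xbezh,jczdd] add [pcxs,anxm] -> 9 lines: jux xvhcm ihaoz hjj imhif pcxs anxm penot qfnm
Hunk 3: at line 4 remove [pcxs,anxm] add [ftj] -> 8 lines: jux xvhcm ihaoz hjj imhif ftj penot qfnm
Hunk 4: at line 4 remove [imhif] add [qpva,qaqe] -> 9 lines: jux xvhcm ihaoz hjj qpva qaqe ftj penot qfnm
Hunk 5: at line 5 remove [qaqe,ftj,penot] add [xzsnc] -> 7 lines: jux xvhcm ihaoz hjj qpva xzsnc qfnm
Hunk 6: at line 1 remove [xvhcm,ihaoz] add [apgj,uyfo] -> 7 lines: jux apgj uyfo hjj qpva xzsnc qfnm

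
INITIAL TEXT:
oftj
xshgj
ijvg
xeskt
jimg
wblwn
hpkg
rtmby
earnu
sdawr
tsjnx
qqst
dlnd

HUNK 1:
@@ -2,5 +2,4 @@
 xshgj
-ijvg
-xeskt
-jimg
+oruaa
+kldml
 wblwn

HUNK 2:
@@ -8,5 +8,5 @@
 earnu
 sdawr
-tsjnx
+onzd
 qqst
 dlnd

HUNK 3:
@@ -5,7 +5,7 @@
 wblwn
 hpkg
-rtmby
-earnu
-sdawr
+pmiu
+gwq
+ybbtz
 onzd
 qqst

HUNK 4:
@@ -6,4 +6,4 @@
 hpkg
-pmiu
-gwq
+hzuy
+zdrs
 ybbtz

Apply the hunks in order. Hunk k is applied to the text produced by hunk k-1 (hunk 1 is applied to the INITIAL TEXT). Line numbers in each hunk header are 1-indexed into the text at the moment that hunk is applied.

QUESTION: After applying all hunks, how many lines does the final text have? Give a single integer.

Answer: 12

Derivation:
Hunk 1: at line 2 remove [ijvg,xeskt,jimg] add [oruaa,kldml] -> 12 lines: oftj xshgj oruaa kldml wblwn hpkg rtmby earnu sdawr tsjnx qqst dlnd
Hunk 2: at line 8 remove [tsjnx] add [onzd] -> 12 lines: oftj xshgj oruaa kldml wblwn hpkg rtmby earnu sdawr onzd qqst dlnd
Hunk 3: at line 5 remove [rtmby,earnu,sdawr] add [pmiu,gwq,ybbtz] -> 12 lines: oftj xshgj oruaa kldml wblwn hpkg pmiu gwq ybbtz onzd qqst dlnd
Hunk 4: at line 6 remove [pmiu,gwq] add [hzuy,zdrs] -> 12 lines: oftj xshgj oruaa kldml wblwn hpkg hzuy zdrs ybbtz onzd qqst dlnd
Final line count: 12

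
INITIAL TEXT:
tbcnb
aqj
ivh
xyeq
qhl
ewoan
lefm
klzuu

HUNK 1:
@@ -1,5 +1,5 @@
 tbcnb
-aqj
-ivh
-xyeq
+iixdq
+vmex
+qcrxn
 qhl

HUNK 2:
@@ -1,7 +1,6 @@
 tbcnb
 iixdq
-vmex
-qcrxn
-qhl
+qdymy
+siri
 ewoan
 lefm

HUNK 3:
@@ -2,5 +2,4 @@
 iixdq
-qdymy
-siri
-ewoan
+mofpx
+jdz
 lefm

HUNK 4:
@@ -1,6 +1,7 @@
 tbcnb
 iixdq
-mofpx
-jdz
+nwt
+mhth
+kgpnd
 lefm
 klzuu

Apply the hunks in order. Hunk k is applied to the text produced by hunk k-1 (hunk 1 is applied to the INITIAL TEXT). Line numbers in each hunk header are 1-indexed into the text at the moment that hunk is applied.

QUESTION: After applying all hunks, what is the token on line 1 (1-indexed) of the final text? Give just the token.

Hunk 1: at line 1 remove [aqj,ivh,xyeq] add [iixdq,vmex,qcrxn] -> 8 lines: tbcnb iixdq vmex qcrxn qhl ewoan lefm klzuu
Hunk 2: at line 1 remove [vmex,qcrxn,qhl] add [qdymy,siri] -> 7 lines: tbcnb iixdq qdymy siri ewoan lefm klzuu
Hunk 3: at line 2 remove [qdymy,siri,ewoan] add [mofpx,jdz] -> 6 lines: tbcnb iixdq mofpx jdz lefm klzuu
Hunk 4: at line 1 remove [mofpx,jdz] add [nwt,mhth,kgpnd] -> 7 lines: tbcnb iixdq nwt mhth kgpnd lefm klzuu
Final line 1: tbcnb

Answer: tbcnb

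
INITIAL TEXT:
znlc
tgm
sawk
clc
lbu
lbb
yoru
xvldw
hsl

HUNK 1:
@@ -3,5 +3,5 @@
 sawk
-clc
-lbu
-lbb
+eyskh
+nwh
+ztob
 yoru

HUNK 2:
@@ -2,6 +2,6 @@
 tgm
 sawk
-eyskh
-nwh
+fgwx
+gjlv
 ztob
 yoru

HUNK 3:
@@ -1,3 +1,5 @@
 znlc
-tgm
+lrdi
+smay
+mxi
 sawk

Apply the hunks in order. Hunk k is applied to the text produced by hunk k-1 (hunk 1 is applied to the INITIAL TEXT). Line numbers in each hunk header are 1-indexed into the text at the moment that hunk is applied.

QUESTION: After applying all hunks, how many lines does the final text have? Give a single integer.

Hunk 1: at line 3 remove [clc,lbu,lbb] add [eyskh,nwh,ztob] -> 9 lines: znlc tgm sawk eyskh nwh ztob yoru xvldw hsl
Hunk 2: at line 2 remove [eyskh,nwh] add [fgwx,gjlv] -> 9 lines: znlc tgm sawk fgwx gjlv ztob yoru xvldw hsl
Hunk 3: at line 1 remove [tgm] add [lrdi,smay,mxi] -> 11 lines: znlc lrdi smay mxi sawk fgwx gjlv ztob yoru xvldw hsl
Final line count: 11

Answer: 11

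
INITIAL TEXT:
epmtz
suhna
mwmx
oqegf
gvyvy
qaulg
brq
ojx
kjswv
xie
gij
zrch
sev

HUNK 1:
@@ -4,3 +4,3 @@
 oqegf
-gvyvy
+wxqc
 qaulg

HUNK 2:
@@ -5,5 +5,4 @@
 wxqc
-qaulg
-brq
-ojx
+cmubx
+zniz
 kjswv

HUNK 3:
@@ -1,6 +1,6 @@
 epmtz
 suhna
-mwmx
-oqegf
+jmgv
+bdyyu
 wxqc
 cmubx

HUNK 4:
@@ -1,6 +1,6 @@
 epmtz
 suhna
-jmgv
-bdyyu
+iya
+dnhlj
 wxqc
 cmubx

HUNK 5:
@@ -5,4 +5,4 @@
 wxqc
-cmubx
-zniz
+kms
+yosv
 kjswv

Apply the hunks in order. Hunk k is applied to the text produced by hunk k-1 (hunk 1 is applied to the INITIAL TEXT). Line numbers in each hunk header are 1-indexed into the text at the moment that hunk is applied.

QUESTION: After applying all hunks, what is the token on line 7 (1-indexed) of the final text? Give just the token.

Hunk 1: at line 4 remove [gvyvy] add [wxqc] -> 13 lines: epmtz suhna mwmx oqegf wxqc qaulg brq ojx kjswv xie gij zrch sev
Hunk 2: at line 5 remove [qaulg,brq,ojx] add [cmubx,zniz] -> 12 lines: epmtz suhna mwmx oqegf wxqc cmubx zniz kjswv xie gij zrch sev
Hunk 3: at line 1 remove [mwmx,oqegf] add [jmgv,bdyyu] -> 12 lines: epmtz suhna jmgv bdyyu wxqc cmubx zniz kjswv xie gij zrch sev
Hunk 4: at line 1 remove [jmgv,bdyyu] add [iya,dnhlj] -> 12 lines: epmtz suhna iya dnhlj wxqc cmubx zniz kjswv xie gij zrch sev
Hunk 5: at line 5 remove [cmubx,zniz] add [kms,yosv] -> 12 lines: epmtz suhna iya dnhlj wxqc kms yosv kjswv xie gij zrch sev
Final line 7: yosv

Answer: yosv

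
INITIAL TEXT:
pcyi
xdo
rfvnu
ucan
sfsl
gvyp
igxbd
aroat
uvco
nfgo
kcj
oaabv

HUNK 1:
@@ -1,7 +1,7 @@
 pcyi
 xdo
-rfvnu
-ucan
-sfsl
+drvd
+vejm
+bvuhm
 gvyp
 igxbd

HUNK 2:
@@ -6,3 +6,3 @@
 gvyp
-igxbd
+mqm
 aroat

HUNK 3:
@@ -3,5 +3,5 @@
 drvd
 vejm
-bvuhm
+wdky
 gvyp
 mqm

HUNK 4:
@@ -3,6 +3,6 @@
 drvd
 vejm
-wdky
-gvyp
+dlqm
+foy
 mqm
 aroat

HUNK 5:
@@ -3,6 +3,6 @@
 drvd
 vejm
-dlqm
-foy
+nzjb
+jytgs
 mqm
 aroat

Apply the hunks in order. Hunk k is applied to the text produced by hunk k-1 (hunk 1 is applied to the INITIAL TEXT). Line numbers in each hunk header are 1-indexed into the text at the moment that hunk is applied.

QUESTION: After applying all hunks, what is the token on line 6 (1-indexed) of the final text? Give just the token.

Hunk 1: at line 1 remove [rfvnu,ucan,sfsl] add [drvd,vejm,bvuhm] -> 12 lines: pcyi xdo drvd vejm bvuhm gvyp igxbd aroat uvco nfgo kcj oaabv
Hunk 2: at line 6 remove [igxbd] add [mqm] -> 12 lines: pcyi xdo drvd vejm bvuhm gvyp mqm aroat uvco nfgo kcj oaabv
Hunk 3: at line 3 remove [bvuhm] add [wdky] -> 12 lines: pcyi xdo drvd vejm wdky gvyp mqm aroat uvco nfgo kcj oaabv
Hunk 4: at line 3 remove [wdky,gvyp] add [dlqm,foy] -> 12 lines: pcyi xdo drvd vejm dlqm foy mqm aroat uvco nfgo kcj oaabv
Hunk 5: at line 3 remove [dlqm,foy] add [nzjb,jytgs] -> 12 lines: pcyi xdo drvd vejm nzjb jytgs mqm aroat uvco nfgo kcj oaabv
Final line 6: jytgs

Answer: jytgs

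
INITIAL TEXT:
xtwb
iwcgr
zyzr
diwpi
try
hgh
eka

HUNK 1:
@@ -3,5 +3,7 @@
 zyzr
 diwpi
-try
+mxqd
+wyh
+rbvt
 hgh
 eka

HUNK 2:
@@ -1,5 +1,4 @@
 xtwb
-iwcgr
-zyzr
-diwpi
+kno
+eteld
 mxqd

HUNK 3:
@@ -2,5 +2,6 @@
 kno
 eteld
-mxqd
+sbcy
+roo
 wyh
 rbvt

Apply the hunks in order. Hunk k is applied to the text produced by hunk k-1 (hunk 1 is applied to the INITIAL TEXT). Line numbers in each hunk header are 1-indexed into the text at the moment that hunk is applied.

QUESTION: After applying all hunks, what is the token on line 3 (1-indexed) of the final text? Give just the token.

Answer: eteld

Derivation:
Hunk 1: at line 3 remove [try] add [mxqd,wyh,rbvt] -> 9 lines: xtwb iwcgr zyzr diwpi mxqd wyh rbvt hgh eka
Hunk 2: at line 1 remove [iwcgr,zyzr,diwpi] add [kno,eteld] -> 8 lines: xtwb kno eteld mxqd wyh rbvt hgh eka
Hunk 3: at line 2 remove [mxqd] add [sbcy,roo] -> 9 lines: xtwb kno eteld sbcy roo wyh rbvt hgh eka
Final line 3: eteld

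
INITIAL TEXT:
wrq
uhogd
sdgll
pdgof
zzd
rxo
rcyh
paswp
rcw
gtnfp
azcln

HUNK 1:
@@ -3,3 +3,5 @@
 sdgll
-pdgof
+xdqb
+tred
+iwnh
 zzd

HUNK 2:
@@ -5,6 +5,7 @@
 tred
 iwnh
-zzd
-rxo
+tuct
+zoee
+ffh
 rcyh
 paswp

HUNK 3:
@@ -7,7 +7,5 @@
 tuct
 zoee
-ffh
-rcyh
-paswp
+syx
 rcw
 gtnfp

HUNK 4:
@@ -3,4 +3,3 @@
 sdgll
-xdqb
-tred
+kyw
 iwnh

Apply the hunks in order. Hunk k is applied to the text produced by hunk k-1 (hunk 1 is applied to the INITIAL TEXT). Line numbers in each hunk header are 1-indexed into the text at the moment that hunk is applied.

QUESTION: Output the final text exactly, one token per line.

Answer: wrq
uhogd
sdgll
kyw
iwnh
tuct
zoee
syx
rcw
gtnfp
azcln

Derivation:
Hunk 1: at line 3 remove [pdgof] add [xdqb,tred,iwnh] -> 13 lines: wrq uhogd sdgll xdqb tred iwnh zzd rxo rcyh paswp rcw gtnfp azcln
Hunk 2: at line 5 remove [zzd,rxo] add [tuct,zoee,ffh] -> 14 lines: wrq uhogd sdgll xdqb tred iwnh tuct zoee ffh rcyh paswp rcw gtnfp azcln
Hunk 3: at line 7 remove [ffh,rcyh,paswp] add [syx] -> 12 lines: wrq uhogd sdgll xdqb tred iwnh tuct zoee syx rcw gtnfp azcln
Hunk 4: at line 3 remove [xdqb,tred] add [kyw] -> 11 lines: wrq uhogd sdgll kyw iwnh tuct zoee syx rcw gtnfp azcln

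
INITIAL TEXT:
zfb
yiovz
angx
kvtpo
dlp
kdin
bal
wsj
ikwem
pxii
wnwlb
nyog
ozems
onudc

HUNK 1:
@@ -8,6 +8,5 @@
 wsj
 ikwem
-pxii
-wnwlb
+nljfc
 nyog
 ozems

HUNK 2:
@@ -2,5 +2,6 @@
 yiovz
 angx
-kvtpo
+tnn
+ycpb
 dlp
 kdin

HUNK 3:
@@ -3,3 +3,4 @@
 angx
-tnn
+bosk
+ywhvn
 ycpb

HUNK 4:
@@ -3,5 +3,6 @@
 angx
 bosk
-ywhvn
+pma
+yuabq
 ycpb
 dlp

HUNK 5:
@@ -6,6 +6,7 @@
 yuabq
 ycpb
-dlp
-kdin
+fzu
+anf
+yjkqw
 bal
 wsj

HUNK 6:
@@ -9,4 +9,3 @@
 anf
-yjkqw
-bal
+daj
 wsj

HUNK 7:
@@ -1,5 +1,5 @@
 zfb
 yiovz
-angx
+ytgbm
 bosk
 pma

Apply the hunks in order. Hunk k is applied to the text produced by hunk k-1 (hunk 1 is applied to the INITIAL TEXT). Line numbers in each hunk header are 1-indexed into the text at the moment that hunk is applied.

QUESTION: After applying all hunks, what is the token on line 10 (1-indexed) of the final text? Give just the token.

Hunk 1: at line 8 remove [pxii,wnwlb] add [nljfc] -> 13 lines: zfb yiovz angx kvtpo dlp kdin bal wsj ikwem nljfc nyog ozems onudc
Hunk 2: at line 2 remove [kvtpo] add [tnn,ycpb] -> 14 lines: zfb yiovz angx tnn ycpb dlp kdin bal wsj ikwem nljfc nyog ozems onudc
Hunk 3: at line 3 remove [tnn] add [bosk,ywhvn] -> 15 lines: zfb yiovz angx bosk ywhvn ycpb dlp kdin bal wsj ikwem nljfc nyog ozems onudc
Hunk 4: at line 3 remove [ywhvn] add [pma,yuabq] -> 16 lines: zfb yiovz angx bosk pma yuabq ycpb dlp kdin bal wsj ikwem nljfc nyog ozems onudc
Hunk 5: at line 6 remove [dlp,kdin] add [fzu,anf,yjkqw] -> 17 lines: zfb yiovz angx bosk pma yuabq ycpb fzu anf yjkqw bal wsj ikwem nljfc nyog ozems onudc
Hunk 6: at line 9 remove [yjkqw,bal] add [daj] -> 16 lines: zfb yiovz angx bosk pma yuabq ycpb fzu anf daj wsj ikwem nljfc nyog ozems onudc
Hunk 7: at line 1 remove [angx] add [ytgbm] -> 16 lines: zfb yiovz ytgbm bosk pma yuabq ycpb fzu anf daj wsj ikwem nljfc nyog ozems onudc
Final line 10: daj

Answer: daj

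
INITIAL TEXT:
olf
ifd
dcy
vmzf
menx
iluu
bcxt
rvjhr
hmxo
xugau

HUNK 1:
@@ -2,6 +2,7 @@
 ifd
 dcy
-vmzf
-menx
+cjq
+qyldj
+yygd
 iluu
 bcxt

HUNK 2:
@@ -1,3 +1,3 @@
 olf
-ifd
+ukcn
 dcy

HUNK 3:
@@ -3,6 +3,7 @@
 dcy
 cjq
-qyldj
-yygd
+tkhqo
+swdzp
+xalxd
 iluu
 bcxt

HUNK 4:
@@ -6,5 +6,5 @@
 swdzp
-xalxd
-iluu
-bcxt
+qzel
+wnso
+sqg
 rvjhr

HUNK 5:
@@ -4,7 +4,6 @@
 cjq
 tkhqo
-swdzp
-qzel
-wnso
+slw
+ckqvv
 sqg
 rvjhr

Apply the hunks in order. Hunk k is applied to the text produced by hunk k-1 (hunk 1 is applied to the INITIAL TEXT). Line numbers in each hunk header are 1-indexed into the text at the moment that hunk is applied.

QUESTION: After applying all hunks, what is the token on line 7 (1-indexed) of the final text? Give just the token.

Answer: ckqvv

Derivation:
Hunk 1: at line 2 remove [vmzf,menx] add [cjq,qyldj,yygd] -> 11 lines: olf ifd dcy cjq qyldj yygd iluu bcxt rvjhr hmxo xugau
Hunk 2: at line 1 remove [ifd] add [ukcn] -> 11 lines: olf ukcn dcy cjq qyldj yygd iluu bcxt rvjhr hmxo xugau
Hunk 3: at line 3 remove [qyldj,yygd] add [tkhqo,swdzp,xalxd] -> 12 lines: olf ukcn dcy cjq tkhqo swdzp xalxd iluu bcxt rvjhr hmxo xugau
Hunk 4: at line 6 remove [xalxd,iluu,bcxt] add [qzel,wnso,sqg] -> 12 lines: olf ukcn dcy cjq tkhqo swdzp qzel wnso sqg rvjhr hmxo xugau
Hunk 5: at line 4 remove [swdzp,qzel,wnso] add [slw,ckqvv] -> 11 lines: olf ukcn dcy cjq tkhqo slw ckqvv sqg rvjhr hmxo xugau
Final line 7: ckqvv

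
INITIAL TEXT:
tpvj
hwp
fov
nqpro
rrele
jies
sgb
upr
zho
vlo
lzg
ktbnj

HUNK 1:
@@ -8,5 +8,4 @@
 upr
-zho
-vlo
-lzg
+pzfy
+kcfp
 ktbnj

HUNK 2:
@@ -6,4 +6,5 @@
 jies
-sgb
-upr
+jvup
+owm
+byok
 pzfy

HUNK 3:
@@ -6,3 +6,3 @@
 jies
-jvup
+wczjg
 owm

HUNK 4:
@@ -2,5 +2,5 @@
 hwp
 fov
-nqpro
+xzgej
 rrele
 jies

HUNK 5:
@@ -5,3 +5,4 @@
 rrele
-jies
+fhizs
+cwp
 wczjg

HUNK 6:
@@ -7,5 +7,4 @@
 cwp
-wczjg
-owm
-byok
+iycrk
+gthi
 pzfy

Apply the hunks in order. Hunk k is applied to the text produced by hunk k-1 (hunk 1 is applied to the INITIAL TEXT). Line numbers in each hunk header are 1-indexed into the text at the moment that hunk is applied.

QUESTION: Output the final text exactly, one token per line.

Hunk 1: at line 8 remove [zho,vlo,lzg] add [pzfy,kcfp] -> 11 lines: tpvj hwp fov nqpro rrele jies sgb upr pzfy kcfp ktbnj
Hunk 2: at line 6 remove [sgb,upr] add [jvup,owm,byok] -> 12 lines: tpvj hwp fov nqpro rrele jies jvup owm byok pzfy kcfp ktbnj
Hunk 3: at line 6 remove [jvup] add [wczjg] -> 12 lines: tpvj hwp fov nqpro rrele jies wczjg owm byok pzfy kcfp ktbnj
Hunk 4: at line 2 remove [nqpro] add [xzgej] -> 12 lines: tpvj hwp fov xzgej rrele jies wczjg owm byok pzfy kcfp ktbnj
Hunk 5: at line 5 remove [jies] add [fhizs,cwp] -> 13 lines: tpvj hwp fov xzgej rrele fhizs cwp wczjg owm byok pzfy kcfp ktbnj
Hunk 6: at line 7 remove [wczjg,owm,byok] add [iycrk,gthi] -> 12 lines: tpvj hwp fov xzgej rrele fhizs cwp iycrk gthi pzfy kcfp ktbnj

Answer: tpvj
hwp
fov
xzgej
rrele
fhizs
cwp
iycrk
gthi
pzfy
kcfp
ktbnj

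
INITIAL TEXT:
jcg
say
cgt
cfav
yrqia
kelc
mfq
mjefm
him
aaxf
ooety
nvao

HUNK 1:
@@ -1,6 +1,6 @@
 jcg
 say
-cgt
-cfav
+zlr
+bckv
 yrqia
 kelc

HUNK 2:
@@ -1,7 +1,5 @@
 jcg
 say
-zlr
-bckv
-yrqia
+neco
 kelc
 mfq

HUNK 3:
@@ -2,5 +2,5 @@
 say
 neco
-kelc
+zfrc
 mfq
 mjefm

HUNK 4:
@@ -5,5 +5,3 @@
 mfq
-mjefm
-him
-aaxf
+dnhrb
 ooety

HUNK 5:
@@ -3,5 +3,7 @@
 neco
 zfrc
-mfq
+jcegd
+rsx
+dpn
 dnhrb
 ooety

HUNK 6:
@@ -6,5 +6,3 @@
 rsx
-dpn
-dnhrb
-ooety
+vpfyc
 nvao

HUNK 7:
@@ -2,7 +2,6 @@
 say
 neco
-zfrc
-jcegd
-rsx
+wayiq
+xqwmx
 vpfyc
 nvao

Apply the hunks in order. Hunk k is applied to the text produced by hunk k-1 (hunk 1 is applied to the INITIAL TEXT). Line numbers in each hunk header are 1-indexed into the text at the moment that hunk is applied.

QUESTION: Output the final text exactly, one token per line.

Hunk 1: at line 1 remove [cgt,cfav] add [zlr,bckv] -> 12 lines: jcg say zlr bckv yrqia kelc mfq mjefm him aaxf ooety nvao
Hunk 2: at line 1 remove [zlr,bckv,yrqia] add [neco] -> 10 lines: jcg say neco kelc mfq mjefm him aaxf ooety nvao
Hunk 3: at line 2 remove [kelc] add [zfrc] -> 10 lines: jcg say neco zfrc mfq mjefm him aaxf ooety nvao
Hunk 4: at line 5 remove [mjefm,him,aaxf] add [dnhrb] -> 8 lines: jcg say neco zfrc mfq dnhrb ooety nvao
Hunk 5: at line 3 remove [mfq] add [jcegd,rsx,dpn] -> 10 lines: jcg say neco zfrc jcegd rsx dpn dnhrb ooety nvao
Hunk 6: at line 6 remove [dpn,dnhrb,ooety] add [vpfyc] -> 8 lines: jcg say neco zfrc jcegd rsx vpfyc nvao
Hunk 7: at line 2 remove [zfrc,jcegd,rsx] add [wayiq,xqwmx] -> 7 lines: jcg say neco wayiq xqwmx vpfyc nvao

Answer: jcg
say
neco
wayiq
xqwmx
vpfyc
nvao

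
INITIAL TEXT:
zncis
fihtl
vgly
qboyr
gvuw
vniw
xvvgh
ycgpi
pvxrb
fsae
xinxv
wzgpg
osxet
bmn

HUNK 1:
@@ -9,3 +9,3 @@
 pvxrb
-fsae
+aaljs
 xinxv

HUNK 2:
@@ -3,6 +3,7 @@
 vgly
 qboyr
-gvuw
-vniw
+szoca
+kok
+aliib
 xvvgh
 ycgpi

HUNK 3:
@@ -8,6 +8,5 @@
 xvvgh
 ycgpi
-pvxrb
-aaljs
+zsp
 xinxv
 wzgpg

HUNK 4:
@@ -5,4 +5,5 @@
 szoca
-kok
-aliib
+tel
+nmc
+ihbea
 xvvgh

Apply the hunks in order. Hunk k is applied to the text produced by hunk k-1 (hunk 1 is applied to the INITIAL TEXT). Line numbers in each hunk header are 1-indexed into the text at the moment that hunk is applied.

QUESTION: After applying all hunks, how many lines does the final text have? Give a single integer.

Answer: 15

Derivation:
Hunk 1: at line 9 remove [fsae] add [aaljs] -> 14 lines: zncis fihtl vgly qboyr gvuw vniw xvvgh ycgpi pvxrb aaljs xinxv wzgpg osxet bmn
Hunk 2: at line 3 remove [gvuw,vniw] add [szoca,kok,aliib] -> 15 lines: zncis fihtl vgly qboyr szoca kok aliib xvvgh ycgpi pvxrb aaljs xinxv wzgpg osxet bmn
Hunk 3: at line 8 remove [pvxrb,aaljs] add [zsp] -> 14 lines: zncis fihtl vgly qboyr szoca kok aliib xvvgh ycgpi zsp xinxv wzgpg osxet bmn
Hunk 4: at line 5 remove [kok,aliib] add [tel,nmc,ihbea] -> 15 lines: zncis fihtl vgly qboyr szoca tel nmc ihbea xvvgh ycgpi zsp xinxv wzgpg osxet bmn
Final line count: 15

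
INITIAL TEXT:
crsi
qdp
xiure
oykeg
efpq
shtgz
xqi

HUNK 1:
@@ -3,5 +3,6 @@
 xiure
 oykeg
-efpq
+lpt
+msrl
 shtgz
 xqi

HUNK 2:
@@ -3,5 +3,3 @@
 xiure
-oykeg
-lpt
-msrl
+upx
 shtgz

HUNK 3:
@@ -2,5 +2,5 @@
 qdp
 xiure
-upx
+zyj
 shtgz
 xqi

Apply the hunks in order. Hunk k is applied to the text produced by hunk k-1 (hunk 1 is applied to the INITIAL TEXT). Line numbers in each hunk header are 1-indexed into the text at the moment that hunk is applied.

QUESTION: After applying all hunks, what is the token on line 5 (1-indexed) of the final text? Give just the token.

Answer: shtgz

Derivation:
Hunk 1: at line 3 remove [efpq] add [lpt,msrl] -> 8 lines: crsi qdp xiure oykeg lpt msrl shtgz xqi
Hunk 2: at line 3 remove [oykeg,lpt,msrl] add [upx] -> 6 lines: crsi qdp xiure upx shtgz xqi
Hunk 3: at line 2 remove [upx] add [zyj] -> 6 lines: crsi qdp xiure zyj shtgz xqi
Final line 5: shtgz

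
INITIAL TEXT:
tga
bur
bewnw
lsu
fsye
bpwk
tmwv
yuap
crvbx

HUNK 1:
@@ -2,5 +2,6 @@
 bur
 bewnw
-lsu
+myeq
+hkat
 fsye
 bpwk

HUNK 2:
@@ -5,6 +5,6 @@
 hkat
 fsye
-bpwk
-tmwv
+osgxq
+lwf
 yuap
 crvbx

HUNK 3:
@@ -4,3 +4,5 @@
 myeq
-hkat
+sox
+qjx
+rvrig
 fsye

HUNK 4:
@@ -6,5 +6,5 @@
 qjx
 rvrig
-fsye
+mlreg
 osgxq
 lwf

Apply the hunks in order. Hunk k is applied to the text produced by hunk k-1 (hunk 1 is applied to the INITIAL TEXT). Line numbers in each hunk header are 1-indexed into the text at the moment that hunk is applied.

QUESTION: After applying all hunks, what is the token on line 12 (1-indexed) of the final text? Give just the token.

Hunk 1: at line 2 remove [lsu] add [myeq,hkat] -> 10 lines: tga bur bewnw myeq hkat fsye bpwk tmwv yuap crvbx
Hunk 2: at line 5 remove [bpwk,tmwv] add [osgxq,lwf] -> 10 lines: tga bur bewnw myeq hkat fsye osgxq lwf yuap crvbx
Hunk 3: at line 4 remove [hkat] add [sox,qjx,rvrig] -> 12 lines: tga bur bewnw myeq sox qjx rvrig fsye osgxq lwf yuap crvbx
Hunk 4: at line 6 remove [fsye] add [mlreg] -> 12 lines: tga bur bewnw myeq sox qjx rvrig mlreg osgxq lwf yuap crvbx
Final line 12: crvbx

Answer: crvbx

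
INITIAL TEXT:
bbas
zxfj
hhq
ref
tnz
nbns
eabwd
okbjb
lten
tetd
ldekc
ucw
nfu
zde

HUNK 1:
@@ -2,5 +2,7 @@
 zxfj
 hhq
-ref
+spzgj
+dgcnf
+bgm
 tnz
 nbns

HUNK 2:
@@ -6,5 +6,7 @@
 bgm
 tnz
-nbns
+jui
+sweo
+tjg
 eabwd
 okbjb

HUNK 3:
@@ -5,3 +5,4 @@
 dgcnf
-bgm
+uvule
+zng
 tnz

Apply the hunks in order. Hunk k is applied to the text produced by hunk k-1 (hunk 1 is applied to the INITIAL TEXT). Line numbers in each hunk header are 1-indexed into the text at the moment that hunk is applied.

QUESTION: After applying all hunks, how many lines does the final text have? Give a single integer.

Answer: 19

Derivation:
Hunk 1: at line 2 remove [ref] add [spzgj,dgcnf,bgm] -> 16 lines: bbas zxfj hhq spzgj dgcnf bgm tnz nbns eabwd okbjb lten tetd ldekc ucw nfu zde
Hunk 2: at line 6 remove [nbns] add [jui,sweo,tjg] -> 18 lines: bbas zxfj hhq spzgj dgcnf bgm tnz jui sweo tjg eabwd okbjb lten tetd ldekc ucw nfu zde
Hunk 3: at line 5 remove [bgm] add [uvule,zng] -> 19 lines: bbas zxfj hhq spzgj dgcnf uvule zng tnz jui sweo tjg eabwd okbjb lten tetd ldekc ucw nfu zde
Final line count: 19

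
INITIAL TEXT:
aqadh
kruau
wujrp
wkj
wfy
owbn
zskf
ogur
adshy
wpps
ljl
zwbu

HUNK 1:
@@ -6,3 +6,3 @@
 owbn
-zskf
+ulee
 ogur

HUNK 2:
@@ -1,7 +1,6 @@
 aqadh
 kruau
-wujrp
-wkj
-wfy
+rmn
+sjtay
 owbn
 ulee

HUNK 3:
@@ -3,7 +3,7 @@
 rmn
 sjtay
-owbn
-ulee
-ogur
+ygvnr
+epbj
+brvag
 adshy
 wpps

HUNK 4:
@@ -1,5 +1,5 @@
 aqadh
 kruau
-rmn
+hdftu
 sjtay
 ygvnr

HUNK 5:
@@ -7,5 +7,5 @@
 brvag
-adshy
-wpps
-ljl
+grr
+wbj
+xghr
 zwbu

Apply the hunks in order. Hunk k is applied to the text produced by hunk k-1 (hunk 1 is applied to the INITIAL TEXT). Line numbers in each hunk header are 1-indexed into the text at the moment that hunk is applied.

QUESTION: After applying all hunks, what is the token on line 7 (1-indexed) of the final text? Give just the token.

Answer: brvag

Derivation:
Hunk 1: at line 6 remove [zskf] add [ulee] -> 12 lines: aqadh kruau wujrp wkj wfy owbn ulee ogur adshy wpps ljl zwbu
Hunk 2: at line 1 remove [wujrp,wkj,wfy] add [rmn,sjtay] -> 11 lines: aqadh kruau rmn sjtay owbn ulee ogur adshy wpps ljl zwbu
Hunk 3: at line 3 remove [owbn,ulee,ogur] add [ygvnr,epbj,brvag] -> 11 lines: aqadh kruau rmn sjtay ygvnr epbj brvag adshy wpps ljl zwbu
Hunk 4: at line 1 remove [rmn] add [hdftu] -> 11 lines: aqadh kruau hdftu sjtay ygvnr epbj brvag adshy wpps ljl zwbu
Hunk 5: at line 7 remove [adshy,wpps,ljl] add [grr,wbj,xghr] -> 11 lines: aqadh kruau hdftu sjtay ygvnr epbj brvag grr wbj xghr zwbu
Final line 7: brvag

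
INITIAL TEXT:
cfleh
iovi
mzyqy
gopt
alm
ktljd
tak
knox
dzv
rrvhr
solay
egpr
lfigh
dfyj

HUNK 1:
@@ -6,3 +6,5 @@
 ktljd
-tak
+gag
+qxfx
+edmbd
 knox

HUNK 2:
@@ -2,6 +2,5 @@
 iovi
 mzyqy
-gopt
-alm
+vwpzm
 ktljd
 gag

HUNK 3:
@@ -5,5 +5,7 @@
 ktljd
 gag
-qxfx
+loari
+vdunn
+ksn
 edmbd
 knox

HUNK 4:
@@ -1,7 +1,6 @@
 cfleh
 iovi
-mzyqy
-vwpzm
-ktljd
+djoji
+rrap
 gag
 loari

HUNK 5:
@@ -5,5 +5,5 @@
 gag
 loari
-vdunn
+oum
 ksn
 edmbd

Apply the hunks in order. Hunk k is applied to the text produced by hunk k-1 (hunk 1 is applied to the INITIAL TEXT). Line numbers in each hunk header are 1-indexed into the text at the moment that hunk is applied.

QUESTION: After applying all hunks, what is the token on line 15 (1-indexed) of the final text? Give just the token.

Hunk 1: at line 6 remove [tak] add [gag,qxfx,edmbd] -> 16 lines: cfleh iovi mzyqy gopt alm ktljd gag qxfx edmbd knox dzv rrvhr solay egpr lfigh dfyj
Hunk 2: at line 2 remove [gopt,alm] add [vwpzm] -> 15 lines: cfleh iovi mzyqy vwpzm ktljd gag qxfx edmbd knox dzv rrvhr solay egpr lfigh dfyj
Hunk 3: at line 5 remove [qxfx] add [loari,vdunn,ksn] -> 17 lines: cfleh iovi mzyqy vwpzm ktljd gag loari vdunn ksn edmbd knox dzv rrvhr solay egpr lfigh dfyj
Hunk 4: at line 1 remove [mzyqy,vwpzm,ktljd] add [djoji,rrap] -> 16 lines: cfleh iovi djoji rrap gag loari vdunn ksn edmbd knox dzv rrvhr solay egpr lfigh dfyj
Hunk 5: at line 5 remove [vdunn] add [oum] -> 16 lines: cfleh iovi djoji rrap gag loari oum ksn edmbd knox dzv rrvhr solay egpr lfigh dfyj
Final line 15: lfigh

Answer: lfigh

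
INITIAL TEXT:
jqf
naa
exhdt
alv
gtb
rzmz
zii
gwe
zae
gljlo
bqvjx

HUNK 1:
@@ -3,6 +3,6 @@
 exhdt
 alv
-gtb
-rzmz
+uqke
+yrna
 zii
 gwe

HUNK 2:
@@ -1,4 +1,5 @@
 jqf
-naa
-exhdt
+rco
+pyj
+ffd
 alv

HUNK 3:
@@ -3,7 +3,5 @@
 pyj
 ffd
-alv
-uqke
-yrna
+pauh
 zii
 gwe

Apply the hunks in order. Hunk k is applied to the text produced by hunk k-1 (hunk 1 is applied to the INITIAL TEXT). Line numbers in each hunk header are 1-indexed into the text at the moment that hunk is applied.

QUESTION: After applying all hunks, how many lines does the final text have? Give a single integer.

Hunk 1: at line 3 remove [gtb,rzmz] add [uqke,yrna] -> 11 lines: jqf naa exhdt alv uqke yrna zii gwe zae gljlo bqvjx
Hunk 2: at line 1 remove [naa,exhdt] add [rco,pyj,ffd] -> 12 lines: jqf rco pyj ffd alv uqke yrna zii gwe zae gljlo bqvjx
Hunk 3: at line 3 remove [alv,uqke,yrna] add [pauh] -> 10 lines: jqf rco pyj ffd pauh zii gwe zae gljlo bqvjx
Final line count: 10

Answer: 10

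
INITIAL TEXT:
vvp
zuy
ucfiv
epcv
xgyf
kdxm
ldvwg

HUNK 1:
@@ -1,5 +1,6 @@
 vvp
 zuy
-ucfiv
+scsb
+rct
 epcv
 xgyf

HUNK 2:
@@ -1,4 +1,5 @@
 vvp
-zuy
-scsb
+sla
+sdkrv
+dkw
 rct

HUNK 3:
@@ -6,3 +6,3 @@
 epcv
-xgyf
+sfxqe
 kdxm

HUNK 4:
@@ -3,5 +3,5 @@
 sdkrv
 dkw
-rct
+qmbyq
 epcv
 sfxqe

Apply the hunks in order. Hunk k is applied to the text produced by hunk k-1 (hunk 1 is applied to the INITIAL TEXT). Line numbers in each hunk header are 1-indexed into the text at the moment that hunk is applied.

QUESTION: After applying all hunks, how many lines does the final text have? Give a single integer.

Hunk 1: at line 1 remove [ucfiv] add [scsb,rct] -> 8 lines: vvp zuy scsb rct epcv xgyf kdxm ldvwg
Hunk 2: at line 1 remove [zuy,scsb] add [sla,sdkrv,dkw] -> 9 lines: vvp sla sdkrv dkw rct epcv xgyf kdxm ldvwg
Hunk 3: at line 6 remove [xgyf] add [sfxqe] -> 9 lines: vvp sla sdkrv dkw rct epcv sfxqe kdxm ldvwg
Hunk 4: at line 3 remove [rct] add [qmbyq] -> 9 lines: vvp sla sdkrv dkw qmbyq epcv sfxqe kdxm ldvwg
Final line count: 9

Answer: 9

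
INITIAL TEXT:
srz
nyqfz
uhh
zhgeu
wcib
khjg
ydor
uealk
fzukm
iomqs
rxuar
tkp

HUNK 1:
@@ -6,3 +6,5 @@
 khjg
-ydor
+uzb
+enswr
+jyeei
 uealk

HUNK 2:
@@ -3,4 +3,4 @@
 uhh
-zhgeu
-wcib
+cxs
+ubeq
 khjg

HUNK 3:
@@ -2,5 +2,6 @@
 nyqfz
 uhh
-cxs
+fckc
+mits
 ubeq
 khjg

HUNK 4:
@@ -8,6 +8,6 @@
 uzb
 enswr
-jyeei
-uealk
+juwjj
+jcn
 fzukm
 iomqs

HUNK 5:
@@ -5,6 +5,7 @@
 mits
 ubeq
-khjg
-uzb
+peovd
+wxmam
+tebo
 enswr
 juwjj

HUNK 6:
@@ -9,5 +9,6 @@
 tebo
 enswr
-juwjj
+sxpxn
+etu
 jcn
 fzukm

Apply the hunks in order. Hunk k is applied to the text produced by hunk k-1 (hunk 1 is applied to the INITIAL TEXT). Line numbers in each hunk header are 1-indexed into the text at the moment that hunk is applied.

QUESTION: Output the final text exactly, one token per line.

Hunk 1: at line 6 remove [ydor] add [uzb,enswr,jyeei] -> 14 lines: srz nyqfz uhh zhgeu wcib khjg uzb enswr jyeei uealk fzukm iomqs rxuar tkp
Hunk 2: at line 3 remove [zhgeu,wcib] add [cxs,ubeq] -> 14 lines: srz nyqfz uhh cxs ubeq khjg uzb enswr jyeei uealk fzukm iomqs rxuar tkp
Hunk 3: at line 2 remove [cxs] add [fckc,mits] -> 15 lines: srz nyqfz uhh fckc mits ubeq khjg uzb enswr jyeei uealk fzukm iomqs rxuar tkp
Hunk 4: at line 8 remove [jyeei,uealk] add [juwjj,jcn] -> 15 lines: srz nyqfz uhh fckc mits ubeq khjg uzb enswr juwjj jcn fzukm iomqs rxuar tkp
Hunk 5: at line 5 remove [khjg,uzb] add [peovd,wxmam,tebo] -> 16 lines: srz nyqfz uhh fckc mits ubeq peovd wxmam tebo enswr juwjj jcn fzukm iomqs rxuar tkp
Hunk 6: at line 9 remove [juwjj] add [sxpxn,etu] -> 17 lines: srz nyqfz uhh fckc mits ubeq peovd wxmam tebo enswr sxpxn etu jcn fzukm iomqs rxuar tkp

Answer: srz
nyqfz
uhh
fckc
mits
ubeq
peovd
wxmam
tebo
enswr
sxpxn
etu
jcn
fzukm
iomqs
rxuar
tkp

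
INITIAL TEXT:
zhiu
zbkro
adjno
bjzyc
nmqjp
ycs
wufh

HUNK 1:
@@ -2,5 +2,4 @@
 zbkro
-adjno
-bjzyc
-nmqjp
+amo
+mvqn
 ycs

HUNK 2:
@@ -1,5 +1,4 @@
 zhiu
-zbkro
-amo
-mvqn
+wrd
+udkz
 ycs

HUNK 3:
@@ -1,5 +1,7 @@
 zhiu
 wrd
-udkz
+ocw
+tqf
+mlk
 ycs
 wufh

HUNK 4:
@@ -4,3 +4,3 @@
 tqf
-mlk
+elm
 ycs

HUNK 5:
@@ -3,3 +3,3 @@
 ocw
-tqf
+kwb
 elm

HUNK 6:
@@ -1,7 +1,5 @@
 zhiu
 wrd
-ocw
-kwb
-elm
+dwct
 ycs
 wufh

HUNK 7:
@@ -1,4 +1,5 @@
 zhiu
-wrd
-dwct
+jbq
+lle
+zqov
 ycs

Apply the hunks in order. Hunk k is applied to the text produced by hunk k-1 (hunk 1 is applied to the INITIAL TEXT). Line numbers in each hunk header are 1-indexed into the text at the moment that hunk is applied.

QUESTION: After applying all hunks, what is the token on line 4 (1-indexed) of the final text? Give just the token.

Hunk 1: at line 2 remove [adjno,bjzyc,nmqjp] add [amo,mvqn] -> 6 lines: zhiu zbkro amo mvqn ycs wufh
Hunk 2: at line 1 remove [zbkro,amo,mvqn] add [wrd,udkz] -> 5 lines: zhiu wrd udkz ycs wufh
Hunk 3: at line 1 remove [udkz] add [ocw,tqf,mlk] -> 7 lines: zhiu wrd ocw tqf mlk ycs wufh
Hunk 4: at line 4 remove [mlk] add [elm] -> 7 lines: zhiu wrd ocw tqf elm ycs wufh
Hunk 5: at line 3 remove [tqf] add [kwb] -> 7 lines: zhiu wrd ocw kwb elm ycs wufh
Hunk 6: at line 1 remove [ocw,kwb,elm] add [dwct] -> 5 lines: zhiu wrd dwct ycs wufh
Hunk 7: at line 1 remove [wrd,dwct] add [jbq,lle,zqov] -> 6 lines: zhiu jbq lle zqov ycs wufh
Final line 4: zqov

Answer: zqov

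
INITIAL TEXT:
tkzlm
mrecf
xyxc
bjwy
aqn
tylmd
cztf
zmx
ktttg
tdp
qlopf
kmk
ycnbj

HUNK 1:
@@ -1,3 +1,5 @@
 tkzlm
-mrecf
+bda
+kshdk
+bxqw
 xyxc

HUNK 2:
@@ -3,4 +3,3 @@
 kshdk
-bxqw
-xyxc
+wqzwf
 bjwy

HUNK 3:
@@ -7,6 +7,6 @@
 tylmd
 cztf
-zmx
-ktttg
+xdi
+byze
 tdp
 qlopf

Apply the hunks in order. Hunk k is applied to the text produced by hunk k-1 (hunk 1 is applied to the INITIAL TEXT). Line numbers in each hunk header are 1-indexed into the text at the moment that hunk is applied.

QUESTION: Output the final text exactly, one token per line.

Hunk 1: at line 1 remove [mrecf] add [bda,kshdk,bxqw] -> 15 lines: tkzlm bda kshdk bxqw xyxc bjwy aqn tylmd cztf zmx ktttg tdp qlopf kmk ycnbj
Hunk 2: at line 3 remove [bxqw,xyxc] add [wqzwf] -> 14 lines: tkzlm bda kshdk wqzwf bjwy aqn tylmd cztf zmx ktttg tdp qlopf kmk ycnbj
Hunk 3: at line 7 remove [zmx,ktttg] add [xdi,byze] -> 14 lines: tkzlm bda kshdk wqzwf bjwy aqn tylmd cztf xdi byze tdp qlopf kmk ycnbj

Answer: tkzlm
bda
kshdk
wqzwf
bjwy
aqn
tylmd
cztf
xdi
byze
tdp
qlopf
kmk
ycnbj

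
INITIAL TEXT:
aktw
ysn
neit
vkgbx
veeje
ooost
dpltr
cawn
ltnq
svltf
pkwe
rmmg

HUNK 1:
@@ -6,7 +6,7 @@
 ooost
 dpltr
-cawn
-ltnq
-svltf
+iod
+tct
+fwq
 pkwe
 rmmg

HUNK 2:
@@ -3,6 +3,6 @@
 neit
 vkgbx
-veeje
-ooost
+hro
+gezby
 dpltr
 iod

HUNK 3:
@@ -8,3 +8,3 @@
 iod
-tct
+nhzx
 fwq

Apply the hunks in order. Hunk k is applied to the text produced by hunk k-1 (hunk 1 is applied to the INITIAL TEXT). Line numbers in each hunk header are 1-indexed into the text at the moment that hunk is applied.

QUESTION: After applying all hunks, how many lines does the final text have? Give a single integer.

Answer: 12

Derivation:
Hunk 1: at line 6 remove [cawn,ltnq,svltf] add [iod,tct,fwq] -> 12 lines: aktw ysn neit vkgbx veeje ooost dpltr iod tct fwq pkwe rmmg
Hunk 2: at line 3 remove [veeje,ooost] add [hro,gezby] -> 12 lines: aktw ysn neit vkgbx hro gezby dpltr iod tct fwq pkwe rmmg
Hunk 3: at line 8 remove [tct] add [nhzx] -> 12 lines: aktw ysn neit vkgbx hro gezby dpltr iod nhzx fwq pkwe rmmg
Final line count: 12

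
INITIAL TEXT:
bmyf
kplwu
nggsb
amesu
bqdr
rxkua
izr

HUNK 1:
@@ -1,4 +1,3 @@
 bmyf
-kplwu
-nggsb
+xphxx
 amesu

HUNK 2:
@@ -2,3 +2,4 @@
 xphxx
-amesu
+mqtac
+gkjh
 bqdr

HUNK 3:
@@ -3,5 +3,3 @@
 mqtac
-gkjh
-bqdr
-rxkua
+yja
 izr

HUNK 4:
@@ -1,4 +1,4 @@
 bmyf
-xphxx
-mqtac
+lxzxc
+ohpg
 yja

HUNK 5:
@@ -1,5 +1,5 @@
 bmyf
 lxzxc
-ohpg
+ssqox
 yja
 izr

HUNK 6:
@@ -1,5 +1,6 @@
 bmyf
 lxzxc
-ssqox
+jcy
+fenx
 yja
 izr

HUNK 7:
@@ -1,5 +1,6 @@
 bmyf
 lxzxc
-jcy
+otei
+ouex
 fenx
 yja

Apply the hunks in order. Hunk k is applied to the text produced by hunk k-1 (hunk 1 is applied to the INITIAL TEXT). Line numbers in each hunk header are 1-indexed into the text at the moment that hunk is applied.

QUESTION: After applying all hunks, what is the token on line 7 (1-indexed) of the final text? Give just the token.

Hunk 1: at line 1 remove [kplwu,nggsb] add [xphxx] -> 6 lines: bmyf xphxx amesu bqdr rxkua izr
Hunk 2: at line 2 remove [amesu] add [mqtac,gkjh] -> 7 lines: bmyf xphxx mqtac gkjh bqdr rxkua izr
Hunk 3: at line 3 remove [gkjh,bqdr,rxkua] add [yja] -> 5 lines: bmyf xphxx mqtac yja izr
Hunk 4: at line 1 remove [xphxx,mqtac] add [lxzxc,ohpg] -> 5 lines: bmyf lxzxc ohpg yja izr
Hunk 5: at line 1 remove [ohpg] add [ssqox] -> 5 lines: bmyf lxzxc ssqox yja izr
Hunk 6: at line 1 remove [ssqox] add [jcy,fenx] -> 6 lines: bmyf lxzxc jcy fenx yja izr
Hunk 7: at line 1 remove [jcy] add [otei,ouex] -> 7 lines: bmyf lxzxc otei ouex fenx yja izr
Final line 7: izr

Answer: izr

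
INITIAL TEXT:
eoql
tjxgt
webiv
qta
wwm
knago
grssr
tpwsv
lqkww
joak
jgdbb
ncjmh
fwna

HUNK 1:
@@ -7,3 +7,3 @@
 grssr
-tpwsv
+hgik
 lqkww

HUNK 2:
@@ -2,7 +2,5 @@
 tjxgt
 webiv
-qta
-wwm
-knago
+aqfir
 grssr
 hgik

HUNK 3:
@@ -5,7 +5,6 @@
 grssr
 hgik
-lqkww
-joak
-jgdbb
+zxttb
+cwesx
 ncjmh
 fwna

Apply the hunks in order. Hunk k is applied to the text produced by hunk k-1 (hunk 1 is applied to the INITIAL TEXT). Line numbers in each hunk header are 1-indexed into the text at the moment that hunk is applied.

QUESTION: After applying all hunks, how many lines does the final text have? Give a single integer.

Hunk 1: at line 7 remove [tpwsv] add [hgik] -> 13 lines: eoql tjxgt webiv qta wwm knago grssr hgik lqkww joak jgdbb ncjmh fwna
Hunk 2: at line 2 remove [qta,wwm,knago] add [aqfir] -> 11 lines: eoql tjxgt webiv aqfir grssr hgik lqkww joak jgdbb ncjmh fwna
Hunk 3: at line 5 remove [lqkww,joak,jgdbb] add [zxttb,cwesx] -> 10 lines: eoql tjxgt webiv aqfir grssr hgik zxttb cwesx ncjmh fwna
Final line count: 10

Answer: 10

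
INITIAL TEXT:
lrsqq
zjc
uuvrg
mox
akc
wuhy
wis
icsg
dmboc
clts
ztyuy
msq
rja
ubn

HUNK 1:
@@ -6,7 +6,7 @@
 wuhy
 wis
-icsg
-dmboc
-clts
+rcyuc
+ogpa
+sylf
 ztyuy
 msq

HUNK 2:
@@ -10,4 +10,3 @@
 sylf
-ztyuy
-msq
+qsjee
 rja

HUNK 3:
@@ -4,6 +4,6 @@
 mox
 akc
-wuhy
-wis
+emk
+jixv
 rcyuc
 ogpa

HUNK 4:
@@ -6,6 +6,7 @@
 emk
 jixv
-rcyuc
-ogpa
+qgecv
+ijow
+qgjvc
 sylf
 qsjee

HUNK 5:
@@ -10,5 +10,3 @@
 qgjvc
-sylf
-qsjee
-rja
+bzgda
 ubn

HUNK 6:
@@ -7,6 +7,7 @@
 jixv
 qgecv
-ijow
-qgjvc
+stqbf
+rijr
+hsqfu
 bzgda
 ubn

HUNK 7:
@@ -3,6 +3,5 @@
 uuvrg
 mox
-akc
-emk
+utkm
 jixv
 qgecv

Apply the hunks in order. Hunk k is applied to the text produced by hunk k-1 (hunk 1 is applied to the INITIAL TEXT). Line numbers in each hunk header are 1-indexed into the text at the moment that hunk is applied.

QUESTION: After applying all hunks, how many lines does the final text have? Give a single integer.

Hunk 1: at line 6 remove [icsg,dmboc,clts] add [rcyuc,ogpa,sylf] -> 14 lines: lrsqq zjc uuvrg mox akc wuhy wis rcyuc ogpa sylf ztyuy msq rja ubn
Hunk 2: at line 10 remove [ztyuy,msq] add [qsjee] -> 13 lines: lrsqq zjc uuvrg mox akc wuhy wis rcyuc ogpa sylf qsjee rja ubn
Hunk 3: at line 4 remove [wuhy,wis] add [emk,jixv] -> 13 lines: lrsqq zjc uuvrg mox akc emk jixv rcyuc ogpa sylf qsjee rja ubn
Hunk 4: at line 6 remove [rcyuc,ogpa] add [qgecv,ijow,qgjvc] -> 14 lines: lrsqq zjc uuvrg mox akc emk jixv qgecv ijow qgjvc sylf qsjee rja ubn
Hunk 5: at line 10 remove [sylf,qsjee,rja] add [bzgda] -> 12 lines: lrsqq zjc uuvrg mox akc emk jixv qgecv ijow qgjvc bzgda ubn
Hunk 6: at line 7 remove [ijow,qgjvc] add [stqbf,rijr,hsqfu] -> 13 lines: lrsqq zjc uuvrg mox akc emk jixv qgecv stqbf rijr hsqfu bzgda ubn
Hunk 7: at line 3 remove [akc,emk] add [utkm] -> 12 lines: lrsqq zjc uuvrg mox utkm jixv qgecv stqbf rijr hsqfu bzgda ubn
Final line count: 12

Answer: 12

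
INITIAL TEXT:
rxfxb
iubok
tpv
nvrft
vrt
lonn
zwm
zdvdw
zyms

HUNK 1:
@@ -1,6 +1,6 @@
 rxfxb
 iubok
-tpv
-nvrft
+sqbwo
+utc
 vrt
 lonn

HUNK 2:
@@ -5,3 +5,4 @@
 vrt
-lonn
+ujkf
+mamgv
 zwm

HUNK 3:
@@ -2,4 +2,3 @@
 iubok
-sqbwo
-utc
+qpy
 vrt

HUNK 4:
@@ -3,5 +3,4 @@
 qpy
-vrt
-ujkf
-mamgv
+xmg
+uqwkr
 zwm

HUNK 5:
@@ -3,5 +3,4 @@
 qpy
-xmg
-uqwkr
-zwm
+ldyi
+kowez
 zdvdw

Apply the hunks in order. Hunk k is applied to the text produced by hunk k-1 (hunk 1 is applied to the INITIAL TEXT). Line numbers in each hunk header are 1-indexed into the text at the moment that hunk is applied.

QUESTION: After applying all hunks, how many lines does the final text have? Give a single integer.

Answer: 7

Derivation:
Hunk 1: at line 1 remove [tpv,nvrft] add [sqbwo,utc] -> 9 lines: rxfxb iubok sqbwo utc vrt lonn zwm zdvdw zyms
Hunk 2: at line 5 remove [lonn] add [ujkf,mamgv] -> 10 lines: rxfxb iubok sqbwo utc vrt ujkf mamgv zwm zdvdw zyms
Hunk 3: at line 2 remove [sqbwo,utc] add [qpy] -> 9 lines: rxfxb iubok qpy vrt ujkf mamgv zwm zdvdw zyms
Hunk 4: at line 3 remove [vrt,ujkf,mamgv] add [xmg,uqwkr] -> 8 lines: rxfxb iubok qpy xmg uqwkr zwm zdvdw zyms
Hunk 5: at line 3 remove [xmg,uqwkr,zwm] add [ldyi,kowez] -> 7 lines: rxfxb iubok qpy ldyi kowez zdvdw zyms
Final line count: 7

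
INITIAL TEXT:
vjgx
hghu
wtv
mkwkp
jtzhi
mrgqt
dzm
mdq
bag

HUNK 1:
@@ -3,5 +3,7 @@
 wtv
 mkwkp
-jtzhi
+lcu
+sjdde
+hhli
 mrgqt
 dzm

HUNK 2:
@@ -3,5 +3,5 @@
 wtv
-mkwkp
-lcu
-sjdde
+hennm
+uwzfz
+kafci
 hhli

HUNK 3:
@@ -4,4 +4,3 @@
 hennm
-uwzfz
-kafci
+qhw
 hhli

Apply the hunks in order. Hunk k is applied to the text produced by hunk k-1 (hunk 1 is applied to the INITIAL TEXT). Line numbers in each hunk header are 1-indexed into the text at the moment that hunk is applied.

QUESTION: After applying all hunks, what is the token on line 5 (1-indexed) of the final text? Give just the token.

Hunk 1: at line 3 remove [jtzhi] add [lcu,sjdde,hhli] -> 11 lines: vjgx hghu wtv mkwkp lcu sjdde hhli mrgqt dzm mdq bag
Hunk 2: at line 3 remove [mkwkp,lcu,sjdde] add [hennm,uwzfz,kafci] -> 11 lines: vjgx hghu wtv hennm uwzfz kafci hhli mrgqt dzm mdq bag
Hunk 3: at line 4 remove [uwzfz,kafci] add [qhw] -> 10 lines: vjgx hghu wtv hennm qhw hhli mrgqt dzm mdq bag
Final line 5: qhw

Answer: qhw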